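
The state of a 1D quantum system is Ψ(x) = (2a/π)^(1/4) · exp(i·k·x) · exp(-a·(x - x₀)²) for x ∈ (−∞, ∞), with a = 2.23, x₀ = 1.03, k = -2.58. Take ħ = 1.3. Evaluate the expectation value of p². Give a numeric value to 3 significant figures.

15.0

p² Ψ = −ħ² d²Ψ/dx²; ⟨p²⟩ = −ħ² ∫ Ψ*·Ψ'' dx.
Gaussian moments (u = x − x₀): ∫u^(2j)·e^(−2au²) du = (2j−1)!!/(4a)^j · √(π/(2a)), odd powers integrate to 0; here √(π/(2a)) = 0.83928. Derivatives: Ψ′ = (ik − 2au)·Ψ, Ψ″ = ((ik − 2au)² − 2a)·Ψ; the odd-in-u pieces drop out.
⟨p²⟩ = 15.018.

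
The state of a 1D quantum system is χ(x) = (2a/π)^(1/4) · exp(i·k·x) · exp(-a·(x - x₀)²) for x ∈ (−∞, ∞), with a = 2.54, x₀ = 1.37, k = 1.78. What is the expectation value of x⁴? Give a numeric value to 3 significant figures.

⟨x⁴⟩ = ∫ x⁴·|χ|² dx (integrals over the domain).
Gaussian moments (u = x − x₀): ∫u^(2j)·e^(−2au²) du = (2j−1)!!/(4a)^j · √(π/(2a)), odd powers integrate to 0; here √(π/(2a)) = 0.78640.
⟨x⁴⟩ = 4.6602.

4.66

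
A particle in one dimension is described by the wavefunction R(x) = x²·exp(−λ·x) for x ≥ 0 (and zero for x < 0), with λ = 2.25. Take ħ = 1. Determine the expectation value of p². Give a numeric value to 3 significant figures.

1.69

p² R = −ħ² d²R/dx²; ⟨p²⟩ = −ħ² ∫ R*·R'' dx / ∫|R|² dx.
Differentiate x²·exp(−λ·x) with the product rule; every integrand then reduces to terms xʲ·e^(−2λx) on [0, ∞), with ∫₀^∞ xʲ·e^(−2λx) dx = j!/(2λ)^(j+1).
State is unnormalized: ∫|R|² dx = 0.013006, and ∫R*·(−ħ² R'') dx = 0.021948, so ⟨p²⟩ = 0.021948 / 0.013006.
⟨p²⟩ = 1.6875.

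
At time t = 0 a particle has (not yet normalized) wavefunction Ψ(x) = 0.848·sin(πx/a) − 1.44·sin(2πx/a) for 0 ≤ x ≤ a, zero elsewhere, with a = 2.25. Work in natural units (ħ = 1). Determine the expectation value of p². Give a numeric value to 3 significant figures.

p² Ψ = −ħ² d²Ψ/dx²; ⟨p²⟩ = −ħ² ∫ Ψ*·Ψ'' dx / ∫|Ψ|² dx.
d²/dx² sin(jπx/a) = −(jπ/a)²·sin(jπx/a); on 0 ≤ x ≤ a, ∫sin²(jπx/a) dx = a/2 and ∫sin(jπx/a)·sin(lπx/a) dx = 0 for j ≠ l, so only diagonal terms survive in ∫|Ψ|² and ∫Ψ·Ψ″; ∫Ψ·Ψ′ dx = [Ψ²/2] between the walls = 0.
State is unnormalized: ∫|Ψ|² dx = 3.1418, and ∫Ψ*·(−ħ² Ψ'') dx = 19.769, so ⟨p²⟩ = 19.769 / 3.1418.
⟨p²⟩ = 6.2922.

6.29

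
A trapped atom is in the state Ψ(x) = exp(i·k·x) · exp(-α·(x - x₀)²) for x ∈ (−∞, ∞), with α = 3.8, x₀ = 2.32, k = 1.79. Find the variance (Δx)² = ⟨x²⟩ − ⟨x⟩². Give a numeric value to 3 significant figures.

0.0658

Compute ⟨x⟩ and ⟨x²⟩ separately, then (Δx)² = ⟨x²⟩ − ⟨x⟩².
Gaussian moments (u = x − x₀): ∫u^(2j)·e^(−2αu²) du = (2j−1)!!/(4α)^j · √(π/(2α)), odd powers integrate to 0; here √(π/(2α)) = 0.64294.
Normalization: ∫|Ψ|² dx = 0.64294.
⟨x⟩ = 2.3200 and ⟨x²⟩ = 5.4482.
(Δx)² = 5.4482 − (2.3200)² = 0.065789.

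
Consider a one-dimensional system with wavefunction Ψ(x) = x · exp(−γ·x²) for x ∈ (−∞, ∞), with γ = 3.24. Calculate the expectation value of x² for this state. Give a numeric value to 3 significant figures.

⟨x²⟩ = ∫ x²·|Ψ|² dx / ∫|Ψ|² dx (integrals over the domain).
Expand each integrand as polynomial × e^(−2γx²) and use ∫x^(2j)·e^(−2γx²) dx = (2j−1)!!/(4γ)^j · √(π/(2γ)), odd powers → 0; here √(π/(2γ)) = 0.69629.
State is unnormalized: ∫|Ψ|² dx = 0.053726, and ∫Ψ*·x²·Ψ dx = 0.012437, so ⟨x²⟩ = 0.012437 / 0.053726.
⟨x²⟩ = 0.23148.

0.231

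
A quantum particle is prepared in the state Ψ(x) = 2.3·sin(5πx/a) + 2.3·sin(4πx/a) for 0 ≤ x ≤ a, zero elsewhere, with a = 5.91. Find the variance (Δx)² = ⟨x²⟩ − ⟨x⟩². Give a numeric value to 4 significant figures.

Compute ⟨x⟩ and ⟨x²⟩ separately, then (Δx)² = ⟨x²⟩ − ⟨x⟩².
On 0 ≤ x ≤ a (j ≠ l): ∫sin²(jπx/a) dx = a/2, ∫sin(jπx/a)·sin(lπx/a) dx = 0; diagonal moments ∫x·sin²(jπx/a) dx = a²/4, ∫x²·sin²(jπx/a) dx = a³·(1/6 − 1/(4j²π²)); cross terms ∫x·sin(jπx/a)·sin(lπx/a) dx = 0 for j + l even and −4jla²/(π²(j² − l²)²) for j + l odd, ∫x²·sin(jπx/a)·sin(lπx/a) dx = (−1)^(j+l)·4jla³/(π²(j² − l²)²); higher powers the same way via product-to-sum and parts.
Normalization: ∫|Ψ|² dx = 31.264.
⟨x⟩ = 1.7722 and ⟨x²⟩ = 4.5615.
(Δx)² = 4.5615 − (1.7722)² = 1.4209.

1.421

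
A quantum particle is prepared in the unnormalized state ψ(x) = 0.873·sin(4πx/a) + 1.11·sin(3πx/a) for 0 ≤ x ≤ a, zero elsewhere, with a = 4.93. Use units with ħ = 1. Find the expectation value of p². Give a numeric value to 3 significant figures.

4.74

p² ψ = −ħ² d²ψ/dx²; ⟨p²⟩ = −ħ² ∫ ψ*·ψ'' dx / ∫|ψ|² dx.
d²/dx² sin(jπx/a) = −(jπ/a)²·sin(jπx/a); on 0 ≤ x ≤ a, ∫sin²(jπx/a) dx = a/2 and ∫sin(jπx/a)·sin(lπx/a) dx = 0 for j ≠ l, so only diagonal terms survive in ∫|ψ|² and ∫ψ·ψ″; ∫ψ·ψ′ dx = [ψ²/2] between the walls = 0.
State is unnormalized: ∫|ψ|² dx = 4.9158, and ∫ψ*·(−ħ² ψ'') dx = 23.306, so ⟨p²⟩ = 23.306 / 4.9158.
⟨p²⟩ = 4.7410.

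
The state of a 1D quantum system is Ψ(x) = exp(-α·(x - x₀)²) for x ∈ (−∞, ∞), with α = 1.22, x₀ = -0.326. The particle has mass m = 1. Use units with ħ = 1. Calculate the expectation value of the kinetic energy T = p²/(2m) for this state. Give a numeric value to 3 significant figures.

0.610

T = −(ħ²/2m) d²/dx², so ⟨T⟩ = −(ħ²/2m) ∫ Ψ*·Ψ'' dx / ∫|Ψ|² dx; with m = 1.
Gaussian moments (u = x − x₀): ∫u^(2j)·e^(−2αu²) du = (2j−1)!!/(4α)^j · √(π/(2α)), odd powers integrate to 0; here √(π/(2α)) = 1.1347. Derivatives: d/dx e^(−αu²) = −2αu·e^(−αu²), d²/dx² e^(−αu²) = (4α²u² − 2α)·e^(−αu²).
State is unnormalized: ∫|Ψ|² dx = 1.1347, and ∫Ψ*·(−ħ²/2m · Ψ'') dx = 0.69217, so ⟨T⟩ = 0.69217 / 1.1347.
⟨T⟩ = 0.61000.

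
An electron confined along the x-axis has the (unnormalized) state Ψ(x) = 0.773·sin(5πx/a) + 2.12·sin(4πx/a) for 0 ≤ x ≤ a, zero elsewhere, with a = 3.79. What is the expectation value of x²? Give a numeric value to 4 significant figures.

⟨x²⟩ = ∫ x²·|Ψ|² dx / ∫|Ψ|² dx (integrals over the domain).
On 0 ≤ x ≤ a (j ≠ l): ∫sin²(jπx/a) dx = a/2, ∫sin(jπx/a)·sin(lπx/a) dx = 0; diagonal moments ∫x·sin²(jπx/a) dx = a²/4, ∫x²·sin²(jπx/a) dx = a³·(1/6 − 1/(4j²π²)); cross terms ∫x·sin(jπx/a)·sin(lπx/a) dx = 0 for j + l even and −4jla²/(π²(j² − l²)²) for j + l odd, ∫x²·sin(jπx/a)·sin(lπx/a) dx = (−1)^(j+l)·4jla³/(π²(j² − l²)²); higher powers the same way via product-to-sum and parts.
State is unnormalized: ∫|Ψ|² dx = 9.6492, and ∫Ψ*·x²·Ψ dx = 27.925, so ⟨x²⟩ = 27.925 / 9.6492.
⟨x²⟩ = 2.8940.

2.894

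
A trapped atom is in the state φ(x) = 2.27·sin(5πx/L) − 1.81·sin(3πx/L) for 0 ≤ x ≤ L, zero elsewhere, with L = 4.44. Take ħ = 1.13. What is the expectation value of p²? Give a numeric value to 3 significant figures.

p² φ = −ħ² d²φ/dx²; ⟨p²⟩ = −ħ² ∫ φ*·φ'' dx / ∫|φ|² dx.
d²/dx² sin(jπx/L) = −(jπ/L)²·sin(jπx/L); on 0 ≤ x ≤ L, ∫sin²(jπx/L) dx = L/2 and ∫sin(jπx/L)·sin(lπx/L) dx = 0 for j ≠ l, so only diagonal terms survive in ∫|φ|² and ∫φ·φ″; ∫φ·φ′ dx = [φ²/2] between the walls = 0.
State is unnormalized: ∫|φ|² dx = 18.712, and ∫φ*·(−ħ² φ'') dx = 224.67, so ⟨p²⟩ = 224.67 / 18.712.
⟨p²⟩ = 12.006.

12.0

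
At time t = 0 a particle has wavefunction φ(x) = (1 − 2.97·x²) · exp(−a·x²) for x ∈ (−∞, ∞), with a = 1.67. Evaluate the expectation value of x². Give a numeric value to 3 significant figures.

0.276

⟨x²⟩ = ∫ x²·|φ|² dx / ∫|φ|² dx (integrals over the domain).
Expand each integrand as polynomial × e^(−2ax²) and use ∫x^(2j)·e^(−2ax²) dx = (2j−1)!!/(4a)^j · √(π/(2a)), odd powers → 0; here √(π/(2a)) = 0.96984.
State is unnormalized: ∫|φ|² dx = 0.68259, and ∫φ*·x²·φ dx = 0.18838, so ⟨x²⟩ = 0.18838 / 0.68259.
⟨x²⟩ = 0.27598.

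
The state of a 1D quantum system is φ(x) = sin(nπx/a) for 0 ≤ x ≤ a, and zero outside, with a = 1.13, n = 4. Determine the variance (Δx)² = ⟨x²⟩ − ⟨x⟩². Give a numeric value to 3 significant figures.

0.102

Compute ⟨x⟩ and ⟨x²⟩ separately, then (Δx)² = ⟨x²⟩ − ⟨x⟩².
With sin²θ = (1 − cos2θ)/2 on 0 ≤ x ≤ a: ∫sin²(nπx/a) dx = a/2, ∫x·sin²(nπx/a) dx = a²/4, ∫x²·sin²(nπx/a) dx = a³·(1/6 − 1/(4n²π²)); higher powers xᵏ the same way, integrating xᵏ·cos(2nπx/a) by parts.
Normalization: ∫|φ|² dx = 0.56500.
⟨x⟩ = 0.56500 and ⟨x²⟩ = 0.42159.
(Δx)² = 0.42159 − (0.56500)² = 0.10237.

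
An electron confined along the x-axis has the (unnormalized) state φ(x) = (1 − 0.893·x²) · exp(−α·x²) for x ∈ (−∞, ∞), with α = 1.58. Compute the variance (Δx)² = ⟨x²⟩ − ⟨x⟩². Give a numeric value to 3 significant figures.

Compute ⟨x⟩ and ⟨x²⟩ separately, then (Δx)² = ⟨x²⟩ − ⟨x⟩².
Expand each integrand as polynomial × e^(−2αx²) and use ∫x^(2j)·e^(−2αx²) dx = (2j−1)!!/(4α)^j · √(π/(2α)), odd powers → 0; here √(π/(2α)) = 0.99708.
Normalization: ∫|φ|² dx = 0.77503.
⟨x⟩ = 0.0000 and ⟨x²⟩ = 0.091946.
(Δx)² = 0.091946 − (0.0000)² = 0.091946.

0.0919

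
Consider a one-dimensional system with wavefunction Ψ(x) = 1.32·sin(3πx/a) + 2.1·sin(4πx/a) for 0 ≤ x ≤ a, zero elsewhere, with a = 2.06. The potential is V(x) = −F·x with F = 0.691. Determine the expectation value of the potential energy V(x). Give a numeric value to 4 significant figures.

⟨V⟩ = ∫ V(x)·|Ψ|² dx / ∫|Ψ|² dx.
On 0 ≤ x ≤ a (j ≠ l): ∫sin²(jπx/a) dx = a/2, ∫sin(jπx/a)·sin(lπx/a) dx = 0; diagonal moments ∫x·sin²(jπx/a) dx = a²/4, ∫x²·sin²(jπx/a) dx = a³·(1/6 − 1/(4j²π²)); cross terms ∫x·sin(jπx/a)·sin(lπx/a) dx = 0 for j + l even and −4jla²/(π²(j² − l²)²) for j + l odd, ∫x²·sin(jπx/a)·sin(lπx/a) dx = (−1)^(j+l)·4jla³/(π²(j² − l²)²); higher powers the same way via product-to-sum and parts.
State is unnormalized: ∫|Ψ|² dx = 6.3370, and ∫Ψ*·V(x)·Ψ dx = -2.8967, so ⟨V⟩ = -2.8967 / 6.3370.
⟨V⟩ = -0.45711.

-0.4571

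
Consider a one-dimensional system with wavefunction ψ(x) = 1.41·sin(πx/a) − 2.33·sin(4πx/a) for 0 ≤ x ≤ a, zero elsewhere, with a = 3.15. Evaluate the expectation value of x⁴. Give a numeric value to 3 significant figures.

19.3

⟨x⁴⟩ = ∫ x⁴·|ψ|² dx / ∫|ψ|² dx (integrals over the domain).
On 0 ≤ x ≤ a (j ≠ l): ∫sin²(jπx/a) dx = a/2, ∫sin(jπx/a)·sin(lπx/a) dx = 0; diagonal moments ∫x·sin²(jπx/a) dx = a²/4, ∫x²·sin²(jπx/a) dx = a³·(1/6 − 1/(4j²π²)); cross terms ∫x·sin(jπx/a)·sin(lπx/a) dx = 0 for j + l even and −4jla²/(π²(j² − l²)²) for j + l odd, ∫x²·sin(jπx/a)·sin(lπx/a) dx = (−1)^(j+l)·4jla³/(π²(j² − l²)²); higher powers the same way via product-to-sum and parts.
State is unnormalized: ∫|ψ|² dx = 11.682, and ∫ψ*·x⁴·ψ dx = 224.93, so ⟨x⁴⟩ = 224.93 / 11.682.
⟨x⁴⟩ = 19.254.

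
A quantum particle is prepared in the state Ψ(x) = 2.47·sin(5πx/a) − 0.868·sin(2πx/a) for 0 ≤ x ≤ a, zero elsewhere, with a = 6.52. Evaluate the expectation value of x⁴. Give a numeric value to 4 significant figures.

388.3

⟨x⁴⟩ = ∫ x⁴·|Ψ|² dx / ∫|Ψ|² dx (integrals over the domain).
On 0 ≤ x ≤ a (j ≠ l): ∫sin²(jπx/a) dx = a/2, ∫sin(jπx/a)·sin(lπx/a) dx = 0; diagonal moments ∫x·sin²(jπx/a) dx = a²/4, ∫x²·sin²(jπx/a) dx = a³·(1/6 − 1/(4j²π²)); cross terms ∫x·sin(jπx/a)·sin(lπx/a) dx = 0 for j + l even and −4jla²/(π²(j² − l²)²) for j + l odd, ∫x²·sin(jπx/a)·sin(lπx/a) dx = (−1)^(j+l)·4jla³/(π²(j² − l²)²); higher powers the same way via product-to-sum and parts.
State is unnormalized: ∫|Ψ|² dx = 22.345, and ∫Ψ*·x⁴·Ψ dx = 8677.5, so ⟨x⁴⟩ = 8677.5 / 22.345.
⟨x⁴⟩ = 388.34.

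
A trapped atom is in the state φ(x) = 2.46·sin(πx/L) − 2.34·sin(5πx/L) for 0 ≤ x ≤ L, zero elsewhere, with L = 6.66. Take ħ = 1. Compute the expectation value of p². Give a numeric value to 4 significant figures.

p² φ = −ħ² d²φ/dx²; ⟨p²⟩ = −ħ² ∫ φ*·φ'' dx / ∫|φ|² dx.
d²/dx² sin(jπx/L) = −(jπ/L)²·sin(jπx/L); on 0 ≤ x ≤ L, ∫sin²(jπx/L) dx = L/2 and ∫sin(jπx/L)·sin(lπx/L) dx = 0 for j ≠ l, so only diagonal terms survive in ∫|φ|² and ∫φ·φ″; ∫φ·φ′ dx = [φ²/2] between the walls = 0.
State is unnormalized: ∫|φ|² dx = 38.386, and ∫φ*·(−ħ² φ'') dx = 105.91, so ⟨p²⟩ = 105.91 / 38.386.
⟨p²⟩ = 2.7592.

2.759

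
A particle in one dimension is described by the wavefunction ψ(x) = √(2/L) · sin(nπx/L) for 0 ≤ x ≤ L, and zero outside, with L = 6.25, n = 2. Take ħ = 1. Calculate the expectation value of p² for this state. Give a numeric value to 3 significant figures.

p² ψ = −ħ² d²ψ/dx²; ⟨p²⟩ = −ħ² ∫ ψ*·ψ'' dx.
d/dx sin(nπx/L) = (nπ/L)·cos(nπx/L) and d²/dx² sin(nπx/L) = −(nπ/L)²·sin(nπx/L); on 0 ≤ x ≤ L, ∫sin²(nπx/L) dx = L/2 and ∫sin(nπx/L)·cos(nπx/L) dx = 0.
⟨p²⟩ = 1.0106.

1.01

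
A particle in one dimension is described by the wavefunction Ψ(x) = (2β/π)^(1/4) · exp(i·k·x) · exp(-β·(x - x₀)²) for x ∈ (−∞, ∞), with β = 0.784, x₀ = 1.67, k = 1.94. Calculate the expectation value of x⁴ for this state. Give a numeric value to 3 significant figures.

13.4

⟨x⁴⟩ = ∫ x⁴·|Ψ|² dx (integrals over the domain).
Gaussian moments (u = x − x₀): ∫u^(2j)·e^(−2βu²) du = (2j−1)!!/(4β)^j · √(π/(2β)), odd powers integrate to 0; here √(π/(2β)) = 1.4155.
⟨x⁴⟩ = 13.419.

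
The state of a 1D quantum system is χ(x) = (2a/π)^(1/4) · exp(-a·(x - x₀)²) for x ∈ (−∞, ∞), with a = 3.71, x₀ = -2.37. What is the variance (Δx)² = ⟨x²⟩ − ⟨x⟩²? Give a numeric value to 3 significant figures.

Compute ⟨x⟩ and ⟨x²⟩ separately, then (Δx)² = ⟨x²⟩ − ⟨x⟩².
Gaussian moments (u = x − x₀): ∫u^(2j)·e^(−2au²) du = (2j−1)!!/(4a)^j · √(π/(2a)), odd powers integrate to 0; here √(π/(2a)) = 0.65069.
⟨x⟩ = -2.3700 and ⟨x²⟩ = 5.6843.
(Δx)² = 5.6843 − (-2.3700)² = 0.067385.

0.0674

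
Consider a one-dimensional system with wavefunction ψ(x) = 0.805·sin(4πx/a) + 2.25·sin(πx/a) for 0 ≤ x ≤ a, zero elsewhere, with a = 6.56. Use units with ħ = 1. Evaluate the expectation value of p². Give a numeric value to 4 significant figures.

0.6197

p² ψ = −ħ² d²ψ/dx²; ⟨p²⟩ = −ħ² ∫ ψ*·ψ'' dx / ∫|ψ|² dx.
d²/dx² sin(jπx/a) = −(jπ/a)²·sin(jπx/a); on 0 ≤ x ≤ a, ∫sin²(jπx/a) dx = a/2 and ∫sin(jπx/a)·sin(lπx/a) dx = 0 for j ≠ l, so only diagonal terms survive in ∫|ψ|² and ∫ψ·ψ″; ∫ψ·ψ′ dx = [ψ²/2] between the walls = 0.
State is unnormalized: ∫|ψ|² dx = 18.731, and ∫ψ*·(−ħ² ψ'') dx = 11.608, so ⟨p²⟩ = 11.608 / 18.731.
⟨p²⟩ = 0.61974.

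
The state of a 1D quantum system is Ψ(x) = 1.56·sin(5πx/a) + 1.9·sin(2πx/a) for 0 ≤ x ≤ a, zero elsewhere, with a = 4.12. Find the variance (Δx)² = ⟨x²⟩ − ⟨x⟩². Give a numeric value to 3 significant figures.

Compute ⟨x⟩ and ⟨x²⟩ separately, then (Δx)² = ⟨x²⟩ − ⟨x⟩².
On 0 ≤ x ≤ a (j ≠ l): ∫sin²(jπx/a) dx = a/2, ∫sin(jπx/a)·sin(lπx/a) dx = 0; diagonal moments ∫x·sin²(jπx/a) dx = a²/4, ∫x²·sin²(jπx/a) dx = a³·(1/6 − 1/(4j²π²)); cross terms ∫x·sin(jπx/a)·sin(lπx/a) dx = 0 for j + l even and −4jla²/(π²(j² − l²)²) for j + l odd, ∫x²·sin(jπx/a)·sin(lπx/a) dx = (−1)^(j+l)·4jla³/(π²(j² − l²)²); higher powers the same way via product-to-sum and parts.
Normalization: ∫|Ψ|² dx = 12.450.
⟨x⟩ = 1.9857 and ⟨x²⟩ = 5.2098.
(Δx)² = 5.2098 − (1.9857)² = 1.2668.

1.27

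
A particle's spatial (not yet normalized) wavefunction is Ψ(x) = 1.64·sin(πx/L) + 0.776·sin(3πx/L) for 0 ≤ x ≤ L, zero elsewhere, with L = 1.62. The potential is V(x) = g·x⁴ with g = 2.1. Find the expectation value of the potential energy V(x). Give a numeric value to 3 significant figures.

⟨V⟩ = ∫ V(x)·|Ψ|² dx / ∫|Ψ|² dx.
On 0 ≤ x ≤ L (j ≠ l): ∫sin²(jπx/L) dx = L/2, ∫sin(jπx/L)·sin(lπx/L) dx = 0; diagonal moments ∫x·sin²(jπx/L) dx = L²/4, ∫x²·sin²(jπx/L) dx = L³·(1/6 − 1/(4j²π²)); cross terms ∫x·sin(jπx/L)·sin(lπx/L) dx = 0 for j + l even and −4jlL²/(π²(j² − l²)²) for j + l odd, ∫x²·sin(jπx/L)·sin(lπx/L) dx = (−1)^(j+l)·4jlL³/(π²(j² − l²)²); higher powers the same way via product-to-sum and parts.
State is unnormalized: ∫|Ψ|² dx = 2.6663, and ∫Ψ*·V(x)·Ψ dx = 6.7630, so ⟨V⟩ = 6.7630 / 2.6663.
⟨V⟩ = 2.5364.

2.54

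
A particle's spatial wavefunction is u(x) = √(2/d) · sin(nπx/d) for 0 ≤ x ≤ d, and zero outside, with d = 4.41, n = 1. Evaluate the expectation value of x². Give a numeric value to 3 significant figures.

5.50

⟨x²⟩ = ∫ x²·|u|² dx (integrals over the domain).
With sin²θ = (1 − cos2θ)/2 on 0 ≤ x ≤ d: ∫sin²(nπx/d) dx = d/2, ∫x·sin²(nπx/d) dx = d²/4, ∫x²·sin²(nπx/d) dx = d³·(1/6 − 1/(4n²π²)); higher powers xᵏ the same way, integrating xᵏ·cos(2nπx/d) by parts.
⟨x²⟩ = 5.4974.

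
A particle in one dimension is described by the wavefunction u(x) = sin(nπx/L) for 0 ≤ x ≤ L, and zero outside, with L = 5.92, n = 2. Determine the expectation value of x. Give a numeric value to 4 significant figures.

2.960

⟨x⟩ = ∫ x·|u|² dx / ∫|u|² dx (integrals over the domain).
With sin²θ = (1 − cos2θ)/2 on 0 ≤ x ≤ L: ∫sin²(nπx/L) dx = L/2, ∫x·sin²(nπx/L) dx = L²/4, ∫x²·sin²(nπx/L) dx = L³·(1/6 − 1/(4n²π²)); higher powers xᵏ the same way, integrating xᵏ·cos(2nπx/L) by parts.
State is unnormalized: ∫|u|² dx = 2.9600, and ∫u*·x·u dx = 8.7616, so ⟨x⟩ = 8.7616 / 2.9600.
⟨x⟩ = 2.9600.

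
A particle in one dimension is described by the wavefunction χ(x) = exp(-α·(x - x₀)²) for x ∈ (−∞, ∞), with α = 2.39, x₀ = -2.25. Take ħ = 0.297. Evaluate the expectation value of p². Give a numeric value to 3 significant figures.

0.211

p² χ = −ħ² d²χ/dx²; ⟨p²⟩ = −ħ² ∫ χ*·χ'' dx / ∫|χ|² dx.
Gaussian moments (u = x − x₀): ∫u^(2j)·e^(−2αu²) du = (2j−1)!!/(4α)^j · √(π/(2α)), odd powers integrate to 0; here √(π/(2α)) = 0.81070. Derivatives: d/dx e^(−αu²) = −2αu·e^(−αu²), d²/dx² e^(−αu²) = (4α²u² − 2α)·e^(−αu²).
State is unnormalized: ∫|χ|² dx = 0.81070, and ∫χ*·(−ħ² χ'') dx = 0.17091, so ⟨p²⟩ = 0.17091 / 0.81070.
⟨p²⟩ = 0.21082.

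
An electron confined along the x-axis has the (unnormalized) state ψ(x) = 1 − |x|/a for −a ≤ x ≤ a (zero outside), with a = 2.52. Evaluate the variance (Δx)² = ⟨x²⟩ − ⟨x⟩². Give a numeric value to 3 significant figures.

Compute ⟨x⟩ and ⟨x²⟩ separately, then (Δx)² = ⟨x²⟩ − ⟨x⟩².
ψ is even, so ∫ over [−a, a] = 2∫₀ᵃ with ψ = 1 − x/a there: ∫₀ᵃ (1 − x/a)² dx = a/3, ∫₀ᵃ x²(1 − x/a)² dx = a³/30, ∫₀ᵃ x⁴(1 − x/a)² dx = a⁵/105.
Normalization: ∫|ψ|² dx = 1.6800.
⟨x⟩ = 0.0000 and ⟨x²⟩ = 0.63504.
(Δx)² = 0.63504 − (0.0000)² = 0.63504.

0.635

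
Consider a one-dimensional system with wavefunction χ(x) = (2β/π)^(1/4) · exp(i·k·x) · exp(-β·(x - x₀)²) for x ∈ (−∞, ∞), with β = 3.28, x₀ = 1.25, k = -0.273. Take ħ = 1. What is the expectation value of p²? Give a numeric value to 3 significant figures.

p² χ = −ħ² d²χ/dx²; ⟨p²⟩ = −ħ² ∫ χ*·χ'' dx.
Gaussian moments (u = x − x₀): ∫u^(2j)·e^(−2βu²) du = (2j−1)!!/(4β)^j · √(π/(2β)), odd powers integrate to 0; here √(π/(2β)) = 0.69203. Derivatives: χ′ = (ik − 2βu)·χ, χ″ = ((ik − 2βu)² − 2β)·χ; the odd-in-u pieces drop out.
⟨p²⟩ = 3.3545.

3.35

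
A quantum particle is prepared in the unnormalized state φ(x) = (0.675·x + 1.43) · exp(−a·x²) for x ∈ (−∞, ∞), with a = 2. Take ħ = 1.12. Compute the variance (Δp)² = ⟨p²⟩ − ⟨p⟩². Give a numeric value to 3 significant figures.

Compute ⟨p⟩ and ⟨p²⟩ separately; (Δp)² = ⟨p²⟩ − ⟨p⟩².
Expand each integrand as polynomial × e^(−2ax²) and use ∫x^(2j)·e^(−2ax²) dx = (2j−1)!!/(4a)^j · √(π/(2a)), odd powers → 0; here √(π/(2a)) = 0.88623. Differentiate with the product rule, d/dx e^(−ax²) = −2ax·e^(−ax²).
Normalization: ∫|φ|² dx = 1.8627.
⟨p⟩ = 0.0000 and ⟨p²⟩ = 2.6448.
(Δp)² = 2.6448 − (0.0000)² = 2.6448.

2.64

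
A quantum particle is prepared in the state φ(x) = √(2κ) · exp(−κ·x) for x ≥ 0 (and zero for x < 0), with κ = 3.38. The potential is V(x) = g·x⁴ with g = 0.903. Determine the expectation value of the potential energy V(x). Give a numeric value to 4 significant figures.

⟨V⟩ = ∫ V(x)·|φ|² dx.
Every integrand reduces to terms xʲ·e^(−2κx) on [0, ∞); use ∫₀^∞ xʲ·e^(−2κx) dx = j!/(2κ)^(j+1).
⟨V⟩ = 0.010378.

0.01038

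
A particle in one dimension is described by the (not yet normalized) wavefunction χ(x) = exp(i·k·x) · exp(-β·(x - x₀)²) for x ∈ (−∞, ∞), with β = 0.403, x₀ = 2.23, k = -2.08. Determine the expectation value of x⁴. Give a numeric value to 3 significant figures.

⟨x⁴⟩ = ∫ x⁴·|χ|² dx / ∫|χ|² dx (integrals over the domain).
Gaussian moments (u = x − x₀): ∫u^(2j)·e^(−2βu²) du = (2j−1)!!/(4β)^j · √(π/(2β)), odd powers integrate to 0; here √(π/(2β)) = 1.9743.
State is unnormalized: ∫|χ|² dx = 1.9743, and ∫χ*·x⁴·χ dx = 87.645, so ⟨x⁴⟩ = 87.645 / 1.9743.
⟨x⁴⟩ = 44.394.

44.4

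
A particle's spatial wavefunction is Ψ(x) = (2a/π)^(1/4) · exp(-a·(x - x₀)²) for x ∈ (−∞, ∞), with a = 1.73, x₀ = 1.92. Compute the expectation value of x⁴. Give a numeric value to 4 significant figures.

16.85

⟨x⁴⟩ = ∫ x⁴·|Ψ|² dx (integrals over the domain).
Gaussian moments (u = x − x₀): ∫u^(2j)·e^(−2au²) du = (2j−1)!!/(4a)^j · √(π/(2a)), odd powers integrate to 0; here √(π/(2a)) = 0.95288.
⟨x⁴⟩ = 16.848.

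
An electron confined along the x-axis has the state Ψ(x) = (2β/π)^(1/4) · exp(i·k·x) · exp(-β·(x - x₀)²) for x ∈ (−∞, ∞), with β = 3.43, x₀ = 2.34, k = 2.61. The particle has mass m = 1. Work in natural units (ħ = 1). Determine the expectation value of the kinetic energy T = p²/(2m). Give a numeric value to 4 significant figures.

T = −(ħ²/2m) d²/dx², so ⟨T⟩ = −(ħ²/2m) ∫ Ψ*·Ψ'' dx; with m = 1.
Gaussian moments (u = x − x₀): ∫u^(2j)·e^(−2βu²) du = (2j−1)!!/(4β)^j · √(π/(2β)), odd powers integrate to 0; here √(π/(2β)) = 0.67673. Derivatives: Ψ′ = (ik − 2βu)·Ψ, Ψ″ = ((ik − 2βu)² − 2β)·Ψ; the odd-in-u pieces drop out.
⟨T⟩ = 5.1211.

5.121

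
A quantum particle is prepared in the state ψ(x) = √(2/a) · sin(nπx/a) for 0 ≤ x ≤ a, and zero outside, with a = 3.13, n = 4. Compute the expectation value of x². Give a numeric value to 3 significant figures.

3.23

⟨x²⟩ = ∫ x²·|ψ|² dx (integrals over the domain).
With sin²θ = (1 − cos2θ)/2 on 0 ≤ x ≤ a: ∫sin²(nπx/a) dx = a/2, ∫x·sin²(nπx/a) dx = a²/4, ∫x²·sin²(nπx/a) dx = a³·(1/6 − 1/(4n²π²)); higher powers xᵏ the same way, integrating xᵏ·cos(2nπx/a) by parts.
⟨x²⟩ = 3.2346.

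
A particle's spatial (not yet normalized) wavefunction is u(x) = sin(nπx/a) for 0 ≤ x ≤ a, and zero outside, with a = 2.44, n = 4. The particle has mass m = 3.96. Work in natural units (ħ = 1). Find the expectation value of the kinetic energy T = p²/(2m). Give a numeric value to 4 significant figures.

T = −(ħ²/2m) d²/dx², so ⟨T⟩ = −(ħ²/2m) ∫ u*·u'' dx / ∫|u|² dx; with m = 3.96.
d/dx sin(nπx/a) = (nπ/a)·cos(nπx/a) and d²/dx² sin(nπx/a) = −(nπ/a)²·sin(nπx/a); on 0 ≤ x ≤ a, ∫sin²(nπx/a) dx = a/2 and ∫sin(nπx/a)·cos(nπx/a) dx = 0.
State is unnormalized: ∫|u|² dx = 1.2200, and ∫u*·(−ħ²/2m · u'') dx = 4.0858, so ⟨T⟩ = 4.0858 / 1.2200.
⟨T⟩ = 3.3490.

3.349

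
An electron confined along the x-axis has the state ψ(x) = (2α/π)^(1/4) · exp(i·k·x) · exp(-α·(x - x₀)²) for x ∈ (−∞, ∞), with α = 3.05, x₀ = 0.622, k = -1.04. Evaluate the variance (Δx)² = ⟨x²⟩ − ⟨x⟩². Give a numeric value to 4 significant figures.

0.08197

Compute ⟨x⟩ and ⟨x²⟩ separately, then (Δx)² = ⟨x²⟩ − ⟨x⟩².
Gaussian moments (u = x − x₀): ∫u^(2j)·e^(−2αu²) du = (2j−1)!!/(4α)^j · √(π/(2α)), odd powers integrate to 0; here √(π/(2α)) = 0.71765.
⟨x⟩ = 0.62200 and ⟨x²⟩ = 0.46885.
(Δx)² = 0.46885 − (0.62200)² = 0.081967.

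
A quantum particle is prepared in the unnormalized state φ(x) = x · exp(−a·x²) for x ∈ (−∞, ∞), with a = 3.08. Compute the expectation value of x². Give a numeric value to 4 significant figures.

0.2435

⟨x²⟩ = ∫ x²·|φ|² dx / ∫|φ|² dx (integrals over the domain).
Expand each integrand as polynomial × e^(−2ax²) and use ∫x^(2j)·e^(−2ax²) dx = (2j−1)!!/(4a)^j · √(π/(2a)), odd powers → 0; here √(π/(2a)) = 0.71414.
State is unnormalized: ∫|φ|² dx = 0.057966, and ∫φ*·x²·φ dx = 0.014115, so ⟨x²⟩ = 0.014115 / 0.057966.
⟨x²⟩ = 0.24351.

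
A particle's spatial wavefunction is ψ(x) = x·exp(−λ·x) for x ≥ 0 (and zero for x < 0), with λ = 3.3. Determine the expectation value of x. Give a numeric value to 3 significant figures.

⟨x⟩ = ∫ x·|ψ|² dx / ∫|ψ|² dx (integrals over the domain).
Every integrand reduces to terms xʲ·e^(−2λx) on [0, ∞); use ∫₀^∞ xʲ·e^(−2λx) dx = j!/(2λ)^(j+1).
State is unnormalized: ∫|ψ|² dx = 0.0069566, and ∫ψ*·x·ψ dx = 0.0031621, so ⟨x⟩ = 0.0031621 / 0.0069566.
⟨x⟩ = 0.45455.

0.455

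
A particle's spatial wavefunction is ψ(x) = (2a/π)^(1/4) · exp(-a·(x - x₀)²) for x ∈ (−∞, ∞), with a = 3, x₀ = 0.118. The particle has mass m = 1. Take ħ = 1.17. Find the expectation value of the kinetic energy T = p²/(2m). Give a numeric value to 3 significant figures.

2.05

T = −(ħ²/2m) d²/dx², so ⟨T⟩ = −(ħ²/2m) ∫ ψ*·ψ'' dx; with m = 1.
Gaussian moments (u = x − x₀): ∫u^(2j)·e^(−2au²) du = (2j−1)!!/(4a)^j · √(π/(2a)), odd powers integrate to 0; here √(π/(2a)) = 0.72360. Derivatives: d/dx e^(−au²) = −2au·e^(−au²), d²/dx² e^(−au²) = (4a²u² − 2a)·e^(−au²).
⟨T⟩ = 2.0534.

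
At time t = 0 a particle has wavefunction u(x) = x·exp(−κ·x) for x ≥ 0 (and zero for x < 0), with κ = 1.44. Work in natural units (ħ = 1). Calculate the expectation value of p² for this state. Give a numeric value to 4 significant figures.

2.074

p² u = −ħ² d²u/dx²; ⟨p²⟩ = −ħ² ∫ u*·u'' dx / ∫|u|² dx.
Differentiate x·exp(−κ·x) with the product rule; every integrand then reduces to terms xʲ·e^(−2κx) on [0, ∞), with ∫₀^∞ xʲ·e^(−2κx) dx = j!/(2κ)^(j+1).
State is unnormalized: ∫|u|² dx = 0.083724, and ∫u*·(−ħ² u'') dx = 0.17361, so ⟨p²⟩ = 0.17361 / 0.083724.
⟨p²⟩ = 2.0736.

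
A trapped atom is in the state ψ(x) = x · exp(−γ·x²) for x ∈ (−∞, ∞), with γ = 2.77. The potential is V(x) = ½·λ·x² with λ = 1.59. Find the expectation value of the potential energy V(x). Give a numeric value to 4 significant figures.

0.2153

⟨V⟩ = ∫ V(x)·|ψ|² dx / ∫|ψ|² dx.
Expand each integrand as polynomial × e^(−2γx²) and use ∫x^(2j)·e^(−2γx²) dx = (2j−1)!!/(4γ)^j · √(π/(2γ)), odd powers → 0; here √(π/(2γ)) = 0.75304.
State is unnormalized: ∫|ψ|² dx = 0.067964, and ∫ψ*·V(x)·ψ dx = 0.014629, so ⟨V⟩ = 0.014629 / 0.067964.
⟨V⟩ = 0.21525.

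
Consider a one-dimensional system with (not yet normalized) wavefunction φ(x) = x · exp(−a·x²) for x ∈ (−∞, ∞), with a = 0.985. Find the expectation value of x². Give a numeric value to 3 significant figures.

0.761

⟨x²⟩ = ∫ x²·|φ|² dx / ∫|φ|² dx (integrals over the domain).
Expand each integrand as polynomial × e^(−2ax²) and use ∫x^(2j)·e^(−2ax²) dx = (2j−1)!!/(4a)^j · √(π/(2a)), odd powers → 0; here √(π/(2a)) = 1.2628.
State is unnormalized: ∫|φ|² dx = 0.32051, and ∫φ*·x²·φ dx = 0.24405, so ⟨x²⟩ = 0.24405 / 0.32051.
⟨x²⟩ = 0.76142.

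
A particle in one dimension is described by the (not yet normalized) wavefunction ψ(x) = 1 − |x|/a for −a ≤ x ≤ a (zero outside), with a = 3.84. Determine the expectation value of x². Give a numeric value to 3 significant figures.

1.47

⟨x²⟩ = ∫ x²·|ψ|² dx / ∫|ψ|² dx (integrals over the domain).
ψ is even, so ∫ over [−a, a] = 2∫₀ᵃ with ψ = 1 − x/a there: ∫₀ᵃ (1 − x/a)² dx = a/3, ∫₀ᵃ x²(1 − x/a)² dx = a³/30, ∫₀ᵃ x⁴(1 − x/a)² dx = a⁵/105.
State is unnormalized: ∫|ψ|² dx = 2.5600, and ∫ψ*·x²·ψ dx = 3.7749, so ⟨x²⟩ = 3.7749 / 2.5600.
⟨x²⟩ = 1.4746.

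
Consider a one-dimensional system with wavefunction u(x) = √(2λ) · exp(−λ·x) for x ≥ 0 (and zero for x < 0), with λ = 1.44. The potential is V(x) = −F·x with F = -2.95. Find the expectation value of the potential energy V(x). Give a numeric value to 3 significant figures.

1.02

⟨V⟩ = ∫ V(x)·|u|² dx.
Every integrand reduces to terms xʲ·e^(−2λx) on [0, ∞); use ∫₀^∞ xʲ·e^(−2λx) dx = j!/(2λ)^(j+1).
⟨V⟩ = 1.0243.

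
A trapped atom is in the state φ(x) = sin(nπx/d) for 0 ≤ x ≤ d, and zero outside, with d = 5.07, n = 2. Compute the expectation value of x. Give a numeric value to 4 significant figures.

⟨x⟩ = ∫ x·|φ|² dx / ∫|φ|² dx (integrals over the domain).
With sin²θ = (1 − cos2θ)/2 on 0 ≤ x ≤ d: ∫sin²(nπx/d) dx = d/2, ∫x·sin²(nπx/d) dx = d²/4, ∫x²·sin²(nπx/d) dx = d³·(1/6 − 1/(4n²π²)); higher powers xᵏ the same way, integrating xᵏ·cos(2nπx/d) by parts.
State is unnormalized: ∫|φ|² dx = 2.5350, and ∫φ*·x·φ dx = 6.4262, so ⟨x⟩ = 6.4262 / 2.5350.
⟨x⟩ = 2.5350.

2.535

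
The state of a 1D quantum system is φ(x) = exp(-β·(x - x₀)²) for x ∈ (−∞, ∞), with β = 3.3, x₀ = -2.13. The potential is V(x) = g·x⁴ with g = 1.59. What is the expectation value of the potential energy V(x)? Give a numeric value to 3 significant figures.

⟨V⟩ = ∫ V(x)·|φ|² dx / ∫|φ|² dx.
Gaussian moments (u = x − x₀): ∫u^(2j)·e^(−2βu²) du = (2j−1)!!/(4β)^j · √(π/(2β)), odd powers integrate to 0; here √(π/(2β)) = 0.68993.
State is unnormalized: ∫|φ|² dx = 0.68993, and ∫φ*·V(x)·φ dx = 24.861, so ⟨V⟩ = 24.861 / 0.68993.
⟨V⟩ = 36.034.

36.0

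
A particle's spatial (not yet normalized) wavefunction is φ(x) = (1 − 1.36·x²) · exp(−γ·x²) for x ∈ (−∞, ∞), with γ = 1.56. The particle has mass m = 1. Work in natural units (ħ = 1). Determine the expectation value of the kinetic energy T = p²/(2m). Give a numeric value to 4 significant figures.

T = −(ħ²/2m) d²/dx², so ⟨T⟩ = −(ħ²/2m) ∫ φ*·φ'' dx / ∫|φ|² dx; with m = 1.
Expand each integrand as polynomial × e^(−2γx²) and use ∫x^(2j)·e^(−2γx²) dx = (2j−1)!!/(4γ)^j · √(π/(2γ)), odd powers → 0; here √(π/(2γ)) = 1.0035. Differentiate with the product rule, d/dx e^(−γx²) = −2γx·e^(−γx²).
State is unnormalized: ∫|φ|² dx = 0.70905, and ∫φ*·(−ħ²/2m · φ'') dx = 1.3841, so ⟨T⟩ = 1.3841 / 0.70905.
⟨T⟩ = 1.9521.

1.952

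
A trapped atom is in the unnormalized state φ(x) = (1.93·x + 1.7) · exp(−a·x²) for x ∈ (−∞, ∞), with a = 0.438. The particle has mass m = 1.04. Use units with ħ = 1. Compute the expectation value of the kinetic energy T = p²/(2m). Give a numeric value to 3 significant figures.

T = −(ħ²/2m) d²/dx², so ⟨T⟩ = −(ħ²/2m) ∫ φ*·φ'' dx / ∫|φ|² dx; with m = 1.04.
Expand each integrand as polynomial × e^(−2ax²) and use ∫x^(2j)·e^(−2ax²) dx = (2j−1)!!/(4a)^j · √(π/(2a)), odd powers → 0; here √(π/(2a)) = 1.8938. Differentiate with the product rule, d/dx e^(−ax²) = −2ax·e^(−ax²).
State is unnormalized: ∫|φ|² dx = 9.4992, and ∫φ*·(−ħ²/2m · φ'') dx = 3.6960, so ⟨T⟩ = 3.6960 / 9.4992.
⟨T⟩ = 0.38908.

0.389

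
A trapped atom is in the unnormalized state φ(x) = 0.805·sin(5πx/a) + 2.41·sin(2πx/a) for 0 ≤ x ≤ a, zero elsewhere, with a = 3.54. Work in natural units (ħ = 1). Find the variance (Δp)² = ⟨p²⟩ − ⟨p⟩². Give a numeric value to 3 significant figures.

Compute ⟨p⟩ and ⟨p²⟩ separately; (Δp)² = ⟨p²⟩ − ⟨p⟩².
d²/dx² sin(jπx/a) = −(jπ/a)²·sin(jπx/a); on 0 ≤ x ≤ a, ∫sin²(jπx/a) dx = a/2 and ∫sin(jπx/a)·sin(lπx/a) dx = 0 for j ≠ l, so only diagonal terms survive in ∫|φ|² and ∫φ·φ″; ∫φ·φ′ dx = [φ²/2] between the walls = 0.
Normalization: ∫|φ|² dx = 11.427.
⟨p⟩ = 0.0000 and ⟨p²⟩ = 4.8104.
(Δp)² = 4.8104 − (0.0000)² = 4.8104.

4.81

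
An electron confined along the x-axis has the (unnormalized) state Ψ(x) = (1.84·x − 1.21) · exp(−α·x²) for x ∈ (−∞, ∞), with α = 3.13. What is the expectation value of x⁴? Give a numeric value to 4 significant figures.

0.03107

⟨x⁴⟩ = ∫ x⁴·|Ψ|² dx / ∫|Ψ|² dx (integrals over the domain).
Expand each integrand as polynomial × e^(−2αx²) and use ∫x^(2j)·e^(−2αx²) dx = (2j−1)!!/(4α)^j · √(π/(2α)), odd powers → 0; here √(π/(2α)) = 0.70842.
State is unnormalized: ∫|Ψ|² dx = 1.2288, and ∫Ψ*·x⁴·Ψ dx = 0.038182, so ⟨x⁴⟩ = 0.038182 / 1.2288.
⟨x⁴⟩ = 0.031074.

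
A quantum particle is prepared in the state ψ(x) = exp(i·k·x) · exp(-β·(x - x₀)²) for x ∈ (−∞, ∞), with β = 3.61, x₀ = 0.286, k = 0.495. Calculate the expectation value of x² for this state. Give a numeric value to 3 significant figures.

⟨x²⟩ = ∫ x²·|ψ|² dx / ∫|ψ|² dx (integrals over the domain).
Gaussian moments (u = x − x₀): ∫u^(2j)·e^(−2βu²) du = (2j−1)!!/(4β)^j · √(π/(2β)), odd powers integrate to 0; here √(π/(2β)) = 0.65964.
State is unnormalized: ∫|ψ|² dx = 0.65964, and ∫ψ*·x²·ψ dx = 0.099637, so ⟨x²⟩ = 0.099637 / 0.65964.
⟨x²⟩ = 0.15105.

0.151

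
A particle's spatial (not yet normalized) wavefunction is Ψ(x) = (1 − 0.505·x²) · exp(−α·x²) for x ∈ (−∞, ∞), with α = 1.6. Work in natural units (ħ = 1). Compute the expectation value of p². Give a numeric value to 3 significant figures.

2.23

p² Ψ = −ħ² d²Ψ/dx²; ⟨p²⟩ = −ħ² ∫ Ψ*·Ψ'' dx / ∫|Ψ|² dx.
Expand each integrand as polynomial × e^(−2αx²) and use ∫x^(2j)·e^(−2αx²) dx = (2j−1)!!/(4α)^j · √(π/(2α)), odd powers → 0; here √(π/(2α)) = 0.99083. Differentiate with the product rule, d/dx e^(−αx²) = −2αx·e^(−αx²).
State is unnormalized: ∫|Ψ|² dx = 0.85297, and ∫Ψ*·(−ħ² Ψ'') dx = 1.9046, so ⟨p²⟩ = 1.9046 / 0.85297.
⟨p²⟩ = 2.2329.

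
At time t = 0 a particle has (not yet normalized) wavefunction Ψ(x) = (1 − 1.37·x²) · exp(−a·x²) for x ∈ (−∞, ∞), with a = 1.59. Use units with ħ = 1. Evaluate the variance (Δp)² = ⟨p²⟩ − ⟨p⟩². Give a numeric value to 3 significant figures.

3.94

Compute ⟨p⟩ and ⟨p²⟩ separately; (Δp)² = ⟨p²⟩ − ⟨p⟩².
Expand each integrand as polynomial × e^(−2ax²) and use ∫x^(2j)·e^(−2ax²) dx = (2j−1)!!/(4a)^j · √(π/(2a)), odd powers → 0; here √(π/(2a)) = 0.99394. Differentiate with the product rule, d/dx e^(−ax²) = −2ax·e^(−ax²).
Normalization: ∫|Ψ|² dx = 0.70409.
⟨p⟩ = 0.0000 and ⟨p²⟩ = 3.9406.
(Δp)² = 3.9406 − (0.0000)² = 3.9406.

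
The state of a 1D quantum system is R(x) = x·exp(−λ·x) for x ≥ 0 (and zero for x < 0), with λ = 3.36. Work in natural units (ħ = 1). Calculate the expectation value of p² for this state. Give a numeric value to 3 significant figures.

11.3

p² R = −ħ² d²R/dx²; ⟨p²⟩ = −ħ² ∫ R*·R'' dx / ∫|R|² dx.
Differentiate x·exp(−λ·x) with the product rule; every integrand then reduces to terms xʲ·e^(−2λx) on [0, ∞), with ∫₀^∞ xʲ·e^(−2λx) dx = j!/(2λ)^(j+1).
State is unnormalized: ∫|R|² dx = 0.0065906, and ∫R*·(−ħ² R'') dx = 0.074405, so ⟨p²⟩ = 0.074405 / 0.0065906.
⟨p²⟩ = 11.290.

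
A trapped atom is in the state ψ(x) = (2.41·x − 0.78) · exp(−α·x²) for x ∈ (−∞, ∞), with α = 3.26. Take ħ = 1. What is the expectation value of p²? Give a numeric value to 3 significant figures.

p² ψ = −ħ² d²ψ/dx²; ⟨p²⟩ = −ħ² ∫ ψ*·ψ'' dx / ∫|ψ|² dx.
Expand each integrand as polynomial × e^(−2αx²) and use ∫x^(2j)·e^(−2αx²) dx = (2j−1)!!/(4α)^j · √(π/(2α)), odd powers → 0; here √(π/(2α)) = 0.69415. Differentiate with the product rule, d/dx e^(−αx²) = −2αx·e^(−αx²).
State is unnormalized: ∫|ψ|² dx = 0.73150, and ∫ψ*·(−ħ² ψ'') dx = 4.4005, so ⟨p²⟩ = 4.4005 / 0.73150.
⟨p²⟩ = 6.0158.

6.02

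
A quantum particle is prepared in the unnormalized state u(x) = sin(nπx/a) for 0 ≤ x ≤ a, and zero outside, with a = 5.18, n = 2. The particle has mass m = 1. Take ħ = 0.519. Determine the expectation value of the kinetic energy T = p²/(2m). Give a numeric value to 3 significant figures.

0.198

T = −(ħ²/2m) d²/dx², so ⟨T⟩ = −(ħ²/2m) ∫ u*·u'' dx / ∫|u|² dx; with m = 1.
d/dx sin(nπx/a) = (nπ/a)·cos(nπx/a) and d²/dx² sin(nπx/a) = −(nπ/a)²·sin(nπx/a); on 0 ≤ x ≤ a, ∫sin²(nπx/a) dx = a/2 and ∫sin(nπx/a)·cos(nπx/a) dx = 0.
State is unnormalized: ∫|u|² dx = 2.5900, and ∫u*·(−ħ²/2m · u'') dx = 0.51322, so ⟨T⟩ = 0.51322 / 2.5900.
⟨T⟩ = 0.19815.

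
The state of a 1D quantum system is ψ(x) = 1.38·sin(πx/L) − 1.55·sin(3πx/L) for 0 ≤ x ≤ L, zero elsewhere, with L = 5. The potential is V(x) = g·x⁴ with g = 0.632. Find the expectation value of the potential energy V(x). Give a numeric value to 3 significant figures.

37.4

⟨V⟩ = ∫ V(x)·|ψ|² dx / ∫|ψ|² dx.
On 0 ≤ x ≤ L (j ≠ l): ∫sin²(jπx/L) dx = L/2, ∫sin(jπx/L)·sin(lπx/L) dx = 0; diagonal moments ∫x·sin²(jπx/L) dx = L²/4, ∫x²·sin²(jπx/L) dx = L³·(1/6 − 1/(4j²π²)); cross terms ∫x·sin(jπx/L)·sin(lπx/L) dx = 0 for j + l even and −4jlL²/(π²(j² − l²)²) for j + l odd, ∫x²·sin(jπx/L)·sin(lπx/L) dx = (−1)^(j+l)·4jlL³/(π²(j² − l²)²); higher powers the same way via product-to-sum and parts.
State is unnormalized: ∫|ψ|² dx = 10.767, and ∫ψ*·V(x)·ψ dx = 402.73, so ⟨V⟩ = 402.73 / 10.767.
⟨V⟩ = 37.403.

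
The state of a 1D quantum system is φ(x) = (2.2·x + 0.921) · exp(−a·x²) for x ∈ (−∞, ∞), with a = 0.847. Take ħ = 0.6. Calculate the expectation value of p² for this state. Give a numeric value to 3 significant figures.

p² φ = −ħ² d²φ/dx²; ⟨p²⟩ = −ħ² ∫ φ*·φ'' dx / ∫|φ|² dx.
Expand each integrand as polynomial × e^(−2ax²) and use ∫x^(2j)·e^(−2ax²) dx = (2j−1)!!/(4a)^j · √(π/(2a)), odd powers → 0; here √(π/(2a)) = 1.3618. Differentiate with the product rule, d/dx e^(−ax²) = −2ax·e^(−ax²).
State is unnormalized: ∫|φ|² dx = 3.1006, and ∫φ*·(−ħ² φ'') dx = 2.1318, so ⟨p²⟩ = 2.1318 / 3.1006.
⟨p²⟩ = 0.68756.

0.688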